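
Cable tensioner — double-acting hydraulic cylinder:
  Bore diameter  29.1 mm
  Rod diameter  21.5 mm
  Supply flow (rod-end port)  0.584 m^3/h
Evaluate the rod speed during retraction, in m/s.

Rod-side annular area A_ann = π/4 × (29.1² − 21.5²) = 302.0 mm^2
Flow into the rod-end port fills the annular volume.
v = Q / A

v ≈ 0.537 m/s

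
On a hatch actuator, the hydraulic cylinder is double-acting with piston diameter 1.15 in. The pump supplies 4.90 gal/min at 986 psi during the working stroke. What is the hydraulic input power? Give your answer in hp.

Hydraulic power = P × Q

W ≈ 2.82 hp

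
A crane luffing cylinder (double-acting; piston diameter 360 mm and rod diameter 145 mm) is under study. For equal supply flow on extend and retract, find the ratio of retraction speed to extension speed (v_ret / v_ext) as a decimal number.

v_ret/v_ext ≈ 1.19

Cap-side area A_cap = π/4 × (360 mm)² = 1.018e5 mm^2
Rod-side annular area A_ann = π/4 × (360² − 145²) = 85270 mm^2
For equal Q, v ∝ 1/A, so v_ret/v_ext = A_cap/A_ann.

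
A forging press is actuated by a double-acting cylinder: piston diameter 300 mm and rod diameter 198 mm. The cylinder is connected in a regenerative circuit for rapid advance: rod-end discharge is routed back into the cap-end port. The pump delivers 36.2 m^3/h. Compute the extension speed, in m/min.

In regeneration the rod-end outflow joins the pump flow into the cap end, so the net volume the pump must supply per unit advance equals the rod cross-section area.
Rod cross-section A_rod = π/4 × (198 mm)² = 30790 mm^2
v = Q_pump / A_rod

v ≈ 19.6 m/min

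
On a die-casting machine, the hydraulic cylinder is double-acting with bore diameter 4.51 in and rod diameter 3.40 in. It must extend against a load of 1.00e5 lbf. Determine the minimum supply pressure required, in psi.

Cap-side area A_cap = π/4 × (4.51 in)² = 15.98 in^2
P = F / A = 1.00e5 lbf / A

P ≈ 6260 psi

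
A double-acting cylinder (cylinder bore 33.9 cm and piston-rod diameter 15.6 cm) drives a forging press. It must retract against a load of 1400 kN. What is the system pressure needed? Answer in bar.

P ≈ 197 bar

Rod-side annular area A_ann = π/4 × (33.9² − 15.6²) = 711.5 cm^2
Retraction: pressure acts on the annular area.
P = F / A = 1400 kN / A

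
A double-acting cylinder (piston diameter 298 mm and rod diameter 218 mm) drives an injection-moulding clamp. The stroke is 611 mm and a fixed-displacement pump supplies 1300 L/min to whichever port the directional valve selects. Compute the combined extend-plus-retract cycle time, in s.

Cap-side area A_cap = π/4 × (298 mm)² = 69750 mm^2
Rod-side annular area A_ann = π/4 × (298² − 218²) = 32420 mm^2
t_ext = A_cap·L/Q = 1.967 s
t_ret = A_ann·L/Q = 0.9143 s
t_cycle = t_ext + t_ret

t ≈ 2.88 s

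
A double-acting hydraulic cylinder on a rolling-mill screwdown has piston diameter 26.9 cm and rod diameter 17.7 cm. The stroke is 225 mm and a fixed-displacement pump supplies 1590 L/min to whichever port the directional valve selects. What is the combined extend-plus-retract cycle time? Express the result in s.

t ≈ 0.756 s

Cap-side area A_cap = π/4 × (26.9 cm)² = 568.3 cm^2
Rod-side annular area A_ann = π/4 × (26.9² − 17.7²) = 322.3 cm^2
t_ext = A_cap·L/Q = 0.4825 s
t_ret = A_ann·L/Q = 0.2736 s
t_cycle = t_ext + t_ret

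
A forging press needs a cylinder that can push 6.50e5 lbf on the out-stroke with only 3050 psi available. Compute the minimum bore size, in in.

Extension force acts on the full piston face: F = P × (π/4)D².
D = √(4F / (πP)) = √(4 × 6.50e5 lbf / (π × 3050 psi))

D ≈ 16.5 in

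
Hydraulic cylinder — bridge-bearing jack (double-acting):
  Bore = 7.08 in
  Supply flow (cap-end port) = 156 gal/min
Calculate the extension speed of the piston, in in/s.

Cap-side area A_cap = π/4 × (7.08 in)² = 39.37 in^2
v = Q / A

v ≈ 15.3 in/s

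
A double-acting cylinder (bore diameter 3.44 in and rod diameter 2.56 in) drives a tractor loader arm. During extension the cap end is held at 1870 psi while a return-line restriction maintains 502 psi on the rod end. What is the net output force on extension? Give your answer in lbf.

Cap-side area A_cap = π/4 × (3.44 in)² = 9.294 in^2
Rod-side annular area A_ann = π/4 × (3.44² − 2.56²) = 4.147 in^2
Net thrust = P_cap·A_cap − P_rod·A_ann = 17380 lbf − 2082 lbf

F ≈ 15300 lbf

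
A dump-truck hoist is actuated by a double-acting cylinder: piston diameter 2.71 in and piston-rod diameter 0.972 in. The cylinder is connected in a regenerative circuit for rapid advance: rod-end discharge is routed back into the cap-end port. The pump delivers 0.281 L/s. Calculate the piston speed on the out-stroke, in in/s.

In regeneration the rod-end outflow joins the pump flow into the cap end, so the net volume the pump must supply per unit advance equals the rod cross-section area.
Rod cross-section A_rod = π/4 × (0.972 in)² = 0.7420 in^2
v = Q_pump / A_rod

v ≈ 23.1 in/s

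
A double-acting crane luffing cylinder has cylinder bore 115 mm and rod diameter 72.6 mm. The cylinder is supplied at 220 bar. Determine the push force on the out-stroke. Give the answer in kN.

Cap-side area A_cap = π/4 × (115 mm)² = 10390 mm^2
F = P × A_cap = 220 bar × A_cap

F ≈ 229 kN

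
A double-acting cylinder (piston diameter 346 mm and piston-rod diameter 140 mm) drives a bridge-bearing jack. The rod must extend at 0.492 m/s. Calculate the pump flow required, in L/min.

Q ≈ 2780 L/min

Cap-side area A_cap = π/4 × (346 mm)² = 94020 mm^2
Q = A × v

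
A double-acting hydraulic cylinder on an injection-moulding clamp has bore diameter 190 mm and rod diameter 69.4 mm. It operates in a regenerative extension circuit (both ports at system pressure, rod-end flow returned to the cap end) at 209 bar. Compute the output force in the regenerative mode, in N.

With equal pressure on both faces, forces on the annular region cancel; the net push is pressure × rod cross-section.
Rod cross-section A_rod = π/4 × (69.4 mm)² = 3783 mm^2
F = P × A_rod

F ≈ 79100 N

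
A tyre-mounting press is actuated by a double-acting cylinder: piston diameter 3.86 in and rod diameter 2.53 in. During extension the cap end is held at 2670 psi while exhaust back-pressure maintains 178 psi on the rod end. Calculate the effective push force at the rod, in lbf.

Cap-side area A_cap = π/4 × (3.86 in)² = 11.70 in^2
Rod-side annular area A_ann = π/4 × (3.86² − 2.53²) = 6.675 in^2
Net thrust = P_cap·A_cap − P_rod·A_ann = 31240 lbf − 1188 lbf

F ≈ 30100 lbf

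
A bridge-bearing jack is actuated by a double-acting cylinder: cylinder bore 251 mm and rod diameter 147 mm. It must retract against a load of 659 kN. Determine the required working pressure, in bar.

Rod-side annular area A_ann = π/4 × (251² − 147²) = 32510 mm^2
Retraction: pressure acts on the annular area.
P = F / A = 659 kN / A

P ≈ 203 bar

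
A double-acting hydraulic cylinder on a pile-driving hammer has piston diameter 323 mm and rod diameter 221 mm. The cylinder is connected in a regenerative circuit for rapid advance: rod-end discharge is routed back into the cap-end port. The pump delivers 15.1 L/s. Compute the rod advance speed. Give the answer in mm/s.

v ≈ 394 mm/s

In regeneration the rod-end outflow joins the pump flow into the cap end, so the net volume the pump must supply per unit advance equals the rod cross-section area.
Rod cross-section A_rod = π/4 × (221 mm)² = 38360 mm^2
v = Q_pump / A_rod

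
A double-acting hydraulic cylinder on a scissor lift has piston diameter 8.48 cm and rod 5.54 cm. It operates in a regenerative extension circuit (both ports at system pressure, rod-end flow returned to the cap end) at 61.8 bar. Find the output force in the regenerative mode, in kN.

F ≈ 14.9 kN

With equal pressure on both faces, forces on the annular region cancel; the net push is pressure × rod cross-section.
Rod cross-section A_rod = π/4 × (5.54 cm)² = 24.11 cm^2
F = P × A_rod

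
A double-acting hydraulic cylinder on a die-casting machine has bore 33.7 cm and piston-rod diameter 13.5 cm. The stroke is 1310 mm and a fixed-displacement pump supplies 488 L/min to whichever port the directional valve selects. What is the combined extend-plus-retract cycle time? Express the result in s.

Cap-side area A_cap = π/4 × (33.7 cm)² = 892.0 cm^2
Rod-side annular area A_ann = π/4 × (33.7² − 13.5²) = 748.8 cm^2
t_ext = A_cap·L/Q = 14.37 s
t_ret = A_ann·L/Q = 12.06 s
t_cycle = t_ext + t_ret

t ≈ 26.4 s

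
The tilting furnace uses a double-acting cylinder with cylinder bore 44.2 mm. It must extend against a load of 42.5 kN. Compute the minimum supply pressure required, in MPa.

P ≈ 27.7 MPa

Cap-side area A_cap = π/4 × (44.2 mm)² = 1534 mm^2
P = F / A = 42.5 kN / A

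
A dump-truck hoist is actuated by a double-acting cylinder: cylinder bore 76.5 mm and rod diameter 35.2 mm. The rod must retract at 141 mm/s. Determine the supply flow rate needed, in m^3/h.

Q ≈ 1.84 m^3/h

Rod-side annular area A_ann = π/4 × (76.5² − 35.2²) = 3623 mm^2
Q = A × v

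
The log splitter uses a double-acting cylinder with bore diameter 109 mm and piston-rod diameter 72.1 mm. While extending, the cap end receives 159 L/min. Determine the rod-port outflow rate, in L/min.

Q_out ≈ 89.4 L/min

Cap-side area A_cap = π/4 × (109 mm)² = 9331 mm^2
Rod-side annular area A_ann = π/4 × (109² − 72.1²) = 5248 mm^2
Piston speed v = Q_in/A_cap; rod-end outflow Q_out = v × A_ann = Q_in × A_ann/A_cap.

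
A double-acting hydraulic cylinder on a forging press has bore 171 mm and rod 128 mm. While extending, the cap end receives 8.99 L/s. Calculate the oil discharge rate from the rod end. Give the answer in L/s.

Q_out ≈ 3.95 L/s

Cap-side area A_cap = π/4 × (171 mm)² = 22970 mm^2
Rod-side annular area A_ann = π/4 × (171² − 128²) = 10100 mm^2
Piston speed v = Q_in/A_cap; rod-end outflow Q_out = v × A_ann = Q_in × A_ann/A_cap.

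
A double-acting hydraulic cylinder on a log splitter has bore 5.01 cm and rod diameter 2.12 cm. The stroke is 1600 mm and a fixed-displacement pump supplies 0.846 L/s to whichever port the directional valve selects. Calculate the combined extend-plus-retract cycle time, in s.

Cap-side area A_cap = π/4 × (5.01 cm)² = 19.71 cm^2
Rod-side annular area A_ann = π/4 × (5.01² − 2.12²) = 16.18 cm^2
t_ext = A_cap·L/Q = 3.728 s
t_ret = A_ann·L/Q = 3.061 s
t_cycle = t_ext + t_ret

t ≈ 6.79 s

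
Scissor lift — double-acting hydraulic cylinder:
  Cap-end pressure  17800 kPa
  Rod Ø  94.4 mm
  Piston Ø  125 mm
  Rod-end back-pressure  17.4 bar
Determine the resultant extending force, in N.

Cap-side area A_cap = π/4 × (125 mm)² = 12270 mm^2
Rod-side annular area A_ann = π/4 × (125² − 94.4²) = 5273 mm^2
Net thrust = P_cap·A_cap − P_rod·A_ann = 2.184e5 N − 9175 N

F ≈ 2.09e5 N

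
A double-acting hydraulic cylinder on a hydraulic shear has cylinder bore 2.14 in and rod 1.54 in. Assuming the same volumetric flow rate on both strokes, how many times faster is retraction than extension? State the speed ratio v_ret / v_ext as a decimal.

Cap-side area A_cap = π/4 × (2.14 in)² = 3.597 in^2
Rod-side annular area A_ann = π/4 × (2.14² − 1.54²) = 1.734 in^2
For equal Q, v ∝ 1/A, so v_ret/v_ext = A_cap/A_ann.

v_ret/v_ext ≈ 2.07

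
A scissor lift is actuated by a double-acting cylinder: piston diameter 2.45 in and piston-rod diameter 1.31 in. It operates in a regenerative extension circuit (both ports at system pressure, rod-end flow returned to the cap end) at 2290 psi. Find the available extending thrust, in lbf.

F ≈ 3090 lbf

With equal pressure on both faces, forces on the annular region cancel; the net push is pressure × rod cross-section.
Rod cross-section A_rod = π/4 × (1.31 in)² = 1.348 in^2
F = P × A_rod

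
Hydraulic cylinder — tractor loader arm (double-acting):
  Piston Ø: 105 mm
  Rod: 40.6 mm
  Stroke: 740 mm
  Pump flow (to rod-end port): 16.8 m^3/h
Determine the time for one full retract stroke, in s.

Rod-side annular area A_ann = π/4 × (105² − 40.6²) = 7364 mm^2
Swept volume V = A × L; t = V / Q = A·L / Q

t ≈ 1.17 s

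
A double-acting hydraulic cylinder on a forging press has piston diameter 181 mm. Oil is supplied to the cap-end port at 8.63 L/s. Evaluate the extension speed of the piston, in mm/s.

Cap-side area A_cap = π/4 × (181 mm)² = 25730 mm^2
v = Q / A

v ≈ 335 mm/s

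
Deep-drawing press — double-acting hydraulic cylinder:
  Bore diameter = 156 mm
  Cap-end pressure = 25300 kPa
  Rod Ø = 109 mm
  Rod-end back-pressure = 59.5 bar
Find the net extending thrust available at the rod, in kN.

F ≈ 425 kN

Cap-side area A_cap = π/4 × (156 mm)² = 19110 mm^2
Rod-side annular area A_ann = π/4 × (156² − 109²) = 9782 mm^2
Net thrust = P_cap·A_cap − P_rod·A_ann = 483.6 kN − 58.20 kN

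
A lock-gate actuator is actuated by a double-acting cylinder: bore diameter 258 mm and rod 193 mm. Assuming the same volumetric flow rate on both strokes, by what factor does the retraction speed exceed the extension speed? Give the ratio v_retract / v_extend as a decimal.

v_ret/v_ext ≈ 2.27

Cap-side area A_cap = π/4 × (258 mm)² = 52280 mm^2
Rod-side annular area A_ann = π/4 × (258² − 193²) = 23020 mm^2
For equal Q, v ∝ 1/A, so v_ret/v_ext = A_cap/A_ann.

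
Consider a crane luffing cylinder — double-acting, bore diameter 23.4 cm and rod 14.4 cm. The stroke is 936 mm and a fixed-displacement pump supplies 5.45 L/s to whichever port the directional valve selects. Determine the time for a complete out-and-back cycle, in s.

t ≈ 12.0 s

Cap-side area A_cap = π/4 × (23.4 cm)² = 430.1 cm^2
Rod-side annular area A_ann = π/4 × (23.4² − 14.4²) = 267.2 cm^2
t_ext = A_cap·L/Q = 7.386 s
t_ret = A_ann·L/Q = 4.589 s
t_cycle = t_ext + t_ret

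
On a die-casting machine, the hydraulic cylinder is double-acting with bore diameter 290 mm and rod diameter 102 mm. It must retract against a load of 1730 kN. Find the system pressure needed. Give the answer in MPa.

P ≈ 29.9 MPa

Rod-side annular area A_ann = π/4 × (290² − 102²) = 57880 mm^2
Retraction: pressure acts on the annular area.
P = F / A = 1730 kN / A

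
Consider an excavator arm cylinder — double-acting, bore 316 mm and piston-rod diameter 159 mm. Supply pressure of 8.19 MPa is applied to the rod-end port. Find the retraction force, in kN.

Rod-side annular area A_ann = π/4 × (316² − 159²) = 58570 mm^2
On retraction the pressure acts on the annular area (bore minus rod).
F = P × A_ann

F ≈ 480 kN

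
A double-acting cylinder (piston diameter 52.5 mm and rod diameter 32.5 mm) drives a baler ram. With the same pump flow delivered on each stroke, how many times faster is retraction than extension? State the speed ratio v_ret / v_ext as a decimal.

v_ret/v_ext ≈ 1.62

Cap-side area A_cap = π/4 × (52.5 mm)² = 2165 mm^2
Rod-side annular area A_ann = π/4 × (52.5² − 32.5²) = 1335 mm^2
For equal Q, v ∝ 1/A, so v_ret/v_ext = A_cap/A_ann.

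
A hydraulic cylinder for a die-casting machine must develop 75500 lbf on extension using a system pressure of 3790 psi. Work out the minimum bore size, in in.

D ≈ 5.04 in

Extension force acts on the full piston face: F = P × (π/4)D².
D = √(4F / (πP)) = √(4 × 75500 lbf / (π × 3790 psi))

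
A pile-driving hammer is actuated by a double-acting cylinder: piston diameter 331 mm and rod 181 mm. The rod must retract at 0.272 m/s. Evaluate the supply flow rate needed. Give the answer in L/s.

Q ≈ 16.4 L/s

Rod-side annular area A_ann = π/4 × (331² − 181²) = 60320 mm^2
Q = A × v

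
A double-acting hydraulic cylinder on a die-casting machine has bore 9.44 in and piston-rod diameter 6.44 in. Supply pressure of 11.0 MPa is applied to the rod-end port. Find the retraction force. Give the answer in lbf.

F ≈ 59700 lbf

Rod-side annular area A_ann = π/4 × (9.44² − 6.44²) = 37.42 in^2
On retraction the pressure acts on the annular area (bore minus rod).
F = P × A_ann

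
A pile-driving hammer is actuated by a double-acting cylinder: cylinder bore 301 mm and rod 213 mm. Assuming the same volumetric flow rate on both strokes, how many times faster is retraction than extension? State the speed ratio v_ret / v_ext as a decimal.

v_ret/v_ext ≈ 2.00

Cap-side area A_cap = π/4 × (301 mm)² = 71160 mm^2
Rod-side annular area A_ann = π/4 × (301² − 213²) = 35530 mm^2
For equal Q, v ∝ 1/A, so v_ret/v_ext = A_cap/A_ann.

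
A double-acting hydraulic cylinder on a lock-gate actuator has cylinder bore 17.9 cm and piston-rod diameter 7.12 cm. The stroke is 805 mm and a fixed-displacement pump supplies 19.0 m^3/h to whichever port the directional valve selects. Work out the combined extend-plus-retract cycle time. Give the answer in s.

t ≈ 7.07 s

Cap-side area A_cap = π/4 × (17.9 cm)² = 251.6 cm^2
Rod-side annular area A_ann = π/4 × (17.9² − 7.12²) = 211.8 cm^2
t_ext = A_cap·L/Q = 3.838 s
t_ret = A_ann·L/Q = 3.231 s
t_cycle = t_ext + t_ret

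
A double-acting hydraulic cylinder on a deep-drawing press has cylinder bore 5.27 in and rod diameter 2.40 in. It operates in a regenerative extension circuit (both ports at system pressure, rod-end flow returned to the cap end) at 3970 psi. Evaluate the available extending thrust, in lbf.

With equal pressure on both faces, forces on the annular region cancel; the net push is pressure × rod cross-section.
Rod cross-section A_rod = π/4 × (2.40 in)² = 4.524 in^2
F = P × A_rod

F ≈ 18000 lbf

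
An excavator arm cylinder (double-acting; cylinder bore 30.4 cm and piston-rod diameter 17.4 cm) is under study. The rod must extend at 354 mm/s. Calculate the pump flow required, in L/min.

Cap-side area A_cap = π/4 × (30.4 cm)² = 725.8 cm^2
Q = A × v

Q ≈ 1540 L/min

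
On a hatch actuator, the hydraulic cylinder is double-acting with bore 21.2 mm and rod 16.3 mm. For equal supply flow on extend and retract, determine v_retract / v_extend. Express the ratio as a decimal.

v_ret/v_ext ≈ 2.45

Cap-side area A_cap = π/4 × (21.2 mm)² = 353.0 mm^2
Rod-side annular area A_ann = π/4 × (21.2² − 16.3²) = 144.3 mm^2
For equal Q, v ∝ 1/A, so v_ret/v_ext = A_cap/A_ann.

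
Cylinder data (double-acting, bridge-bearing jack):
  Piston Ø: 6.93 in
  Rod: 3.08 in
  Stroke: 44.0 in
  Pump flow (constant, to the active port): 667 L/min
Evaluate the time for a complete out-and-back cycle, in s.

Cap-side area A_cap = π/4 × (6.93 in)² = 37.72 in^2
Rod-side annular area A_ann = π/4 × (6.93² − 3.08²) = 30.27 in^2
t_ext = A_cap·L/Q = 2.446 s
t_ret = A_ann·L/Q = 1.963 s
t_cycle = t_ext + t_ret

t ≈ 4.41 s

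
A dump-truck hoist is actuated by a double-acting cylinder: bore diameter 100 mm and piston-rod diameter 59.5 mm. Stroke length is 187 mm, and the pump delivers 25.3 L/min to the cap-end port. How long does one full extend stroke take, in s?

t ≈ 3.48 s

Cap-side area A_cap = π/4 × (100 mm)² = 7854 mm^2
Swept volume V = A × L; t = V / Q = A·L / Q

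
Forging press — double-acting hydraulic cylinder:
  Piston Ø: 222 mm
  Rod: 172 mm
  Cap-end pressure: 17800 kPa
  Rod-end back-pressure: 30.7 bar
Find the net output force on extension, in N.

F ≈ 6.41e5 N

Cap-side area A_cap = π/4 × (222 mm)² = 38710 mm^2
Rod-side annular area A_ann = π/4 × (222² − 172²) = 15470 mm^2
Net thrust = P_cap·A_cap − P_rod·A_ann = 6.890e5 N − 47500 N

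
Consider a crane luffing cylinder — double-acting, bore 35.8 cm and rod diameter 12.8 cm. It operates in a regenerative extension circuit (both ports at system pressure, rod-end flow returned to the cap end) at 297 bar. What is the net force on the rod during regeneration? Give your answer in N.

F ≈ 3.82e5 N

With equal pressure on both faces, forces on the annular region cancel; the net push is pressure × rod cross-section.
Rod cross-section A_rod = π/4 × (12.8 cm)² = 128.7 cm^2
F = P × A_rod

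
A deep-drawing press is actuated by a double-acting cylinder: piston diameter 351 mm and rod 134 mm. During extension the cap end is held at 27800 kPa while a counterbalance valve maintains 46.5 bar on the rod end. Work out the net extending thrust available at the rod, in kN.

F ≈ 2310 kN

Cap-side area A_cap = π/4 × (351 mm)² = 96760 mm^2
Rod-side annular area A_ann = π/4 × (351² − 134²) = 82660 mm^2
Net thrust = P_cap·A_cap − P_rod·A_ann = 2690 kN − 384.4 kN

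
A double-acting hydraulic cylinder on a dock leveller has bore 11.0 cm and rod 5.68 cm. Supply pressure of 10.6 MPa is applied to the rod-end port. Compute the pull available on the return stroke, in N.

Rod-side annular area A_ann = π/4 × (11.0² − 5.68²) = 69.69 cm^2
On retraction the pressure acts on the annular area (bore minus rod).
F = P × A_ann

F ≈ 73900 N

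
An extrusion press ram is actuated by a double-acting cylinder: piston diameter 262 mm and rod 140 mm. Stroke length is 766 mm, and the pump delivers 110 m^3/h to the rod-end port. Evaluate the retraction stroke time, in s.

Rod-side annular area A_ann = π/4 × (262² − 140²) = 38520 mm^2
Swept volume V = A × L; t = V / Q = A·L / Q

t ≈ 0.966 s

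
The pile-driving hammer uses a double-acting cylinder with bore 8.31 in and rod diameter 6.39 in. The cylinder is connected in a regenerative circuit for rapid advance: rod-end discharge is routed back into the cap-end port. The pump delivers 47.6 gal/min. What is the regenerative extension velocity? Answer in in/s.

v ≈ 5.71 in/s

In regeneration the rod-end outflow joins the pump flow into the cap end, so the net volume the pump must supply per unit advance equals the rod cross-section area.
Rod cross-section A_rod = π/4 × (6.39 in)² = 32.07 in^2
v = Q_pump / A_rod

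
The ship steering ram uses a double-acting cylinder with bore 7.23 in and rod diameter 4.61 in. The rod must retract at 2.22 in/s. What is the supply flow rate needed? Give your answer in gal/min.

Q ≈ 14.0 gal/min

Rod-side annular area A_ann = π/4 × (7.23² − 4.61²) = 24.36 in^2
Q = A × v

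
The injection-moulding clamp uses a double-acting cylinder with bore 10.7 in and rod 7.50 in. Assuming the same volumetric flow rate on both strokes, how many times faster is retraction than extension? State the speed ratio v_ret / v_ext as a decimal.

Cap-side area A_cap = π/4 × (10.7 in)² = 89.92 in^2
Rod-side annular area A_ann = π/4 × (10.7² − 7.50²) = 45.74 in^2
For equal Q, v ∝ 1/A, so v_ret/v_ext = A_cap/A_ann.

v_ret/v_ext ≈ 1.97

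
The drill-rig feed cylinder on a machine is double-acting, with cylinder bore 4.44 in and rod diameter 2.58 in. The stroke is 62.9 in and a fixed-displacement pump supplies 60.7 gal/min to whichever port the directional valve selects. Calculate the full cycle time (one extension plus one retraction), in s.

Cap-side area A_cap = π/4 × (4.44 in)² = 15.48 in^2
Rod-side annular area A_ann = π/4 × (4.44² − 2.58²) = 10.26 in^2
t_ext = A_cap·L/Q = 4.167 s
t_ret = A_ann·L/Q = 2.760 s
t_cycle = t_ext + t_ret

t ≈ 6.93 s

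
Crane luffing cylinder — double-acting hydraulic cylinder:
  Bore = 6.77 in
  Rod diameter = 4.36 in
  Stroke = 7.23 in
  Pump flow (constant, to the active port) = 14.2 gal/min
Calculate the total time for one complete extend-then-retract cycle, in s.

t ≈ 7.55 s

Cap-side area A_cap = π/4 × (6.77 in)² = 36.00 in^2
Rod-side annular area A_ann = π/4 × (6.77² − 4.36²) = 21.07 in^2
t_ext = A_cap·L/Q = 4.761 s
t_ret = A_ann·L/Q = 2.786 s
t_cycle = t_ext + t_ret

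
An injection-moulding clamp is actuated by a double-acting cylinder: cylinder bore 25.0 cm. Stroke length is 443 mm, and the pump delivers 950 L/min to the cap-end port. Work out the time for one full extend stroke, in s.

Cap-side area A_cap = π/4 × (25.0 cm)² = 490.9 cm^2
Swept volume V = A × L; t = V / Q = A·L / Q

t ≈ 1.37 s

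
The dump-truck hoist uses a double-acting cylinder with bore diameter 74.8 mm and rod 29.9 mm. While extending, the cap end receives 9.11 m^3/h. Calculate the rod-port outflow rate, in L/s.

Cap-side area A_cap = π/4 × (74.8 mm)² = 4394 mm^2
Rod-side annular area A_ann = π/4 × (74.8² − 29.9²) = 3692 mm^2
Piston speed v = Q_in/A_cap; rod-end outflow Q_out = v × A_ann = Q_in × A_ann/A_cap.

Q_out ≈ 2.13 L/s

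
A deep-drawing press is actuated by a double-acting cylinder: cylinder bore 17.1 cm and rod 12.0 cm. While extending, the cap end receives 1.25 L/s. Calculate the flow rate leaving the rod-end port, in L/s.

Cap-side area A_cap = π/4 × (17.1 cm)² = 229.7 cm^2
Rod-side annular area A_ann = π/4 × (17.1² − 12.0²) = 116.6 cm^2
Piston speed v = Q_in/A_cap; rod-end outflow Q_out = v × A_ann = Q_in × A_ann/A_cap.

Q_out ≈ 0.634 L/s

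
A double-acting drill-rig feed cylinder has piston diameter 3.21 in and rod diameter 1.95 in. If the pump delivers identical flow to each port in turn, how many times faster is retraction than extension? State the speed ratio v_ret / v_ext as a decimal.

v_ret/v_ext ≈ 1.58

Cap-side area A_cap = π/4 × (3.21 in)² = 8.093 in^2
Rod-side annular area A_ann = π/4 × (3.21² − 1.95²) = 5.106 in^2
For equal Q, v ∝ 1/A, so v_ret/v_ext = A_cap/A_ann.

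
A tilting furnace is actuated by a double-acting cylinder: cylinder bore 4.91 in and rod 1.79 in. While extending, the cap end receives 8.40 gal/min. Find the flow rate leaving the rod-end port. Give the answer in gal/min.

Cap-side area A_cap = π/4 × (4.91 in)² = 18.93 in^2
Rod-side annular area A_ann = π/4 × (4.91² − 1.79²) = 16.42 in^2
Piston speed v = Q_in/A_cap; rod-end outflow Q_out = v × A_ann = Q_in × A_ann/A_cap.

Q_out ≈ 7.28 gal/min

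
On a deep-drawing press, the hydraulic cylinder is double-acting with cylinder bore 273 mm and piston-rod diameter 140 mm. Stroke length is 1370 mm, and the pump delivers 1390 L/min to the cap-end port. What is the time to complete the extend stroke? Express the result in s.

t ≈ 3.46 s

Cap-side area A_cap = π/4 × (273 mm)² = 58530 mm^2
Swept volume V = A × L; t = V / Q = A·L / Q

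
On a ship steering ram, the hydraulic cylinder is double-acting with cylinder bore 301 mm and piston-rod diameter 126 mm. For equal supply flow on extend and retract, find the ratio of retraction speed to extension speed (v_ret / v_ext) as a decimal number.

v_ret/v_ext ≈ 1.21

Cap-side area A_cap = π/4 × (301 mm)² = 71160 mm^2
Rod-side annular area A_ann = π/4 × (301² − 126²) = 58690 mm^2
For equal Q, v ∝ 1/A, so v_ret/v_ext = A_cap/A_ann.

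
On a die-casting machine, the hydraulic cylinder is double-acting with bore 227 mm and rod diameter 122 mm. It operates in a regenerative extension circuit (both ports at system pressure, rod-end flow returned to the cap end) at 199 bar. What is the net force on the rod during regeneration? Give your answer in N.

F ≈ 2.33e5 N

With equal pressure on both faces, forces on the annular region cancel; the net push is pressure × rod cross-section.
Rod cross-section A_rod = π/4 × (122 mm)² = 11690 mm^2
F = P × A_rod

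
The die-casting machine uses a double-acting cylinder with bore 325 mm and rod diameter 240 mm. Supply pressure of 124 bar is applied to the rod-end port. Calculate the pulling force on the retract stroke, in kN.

F ≈ 468 kN

Rod-side annular area A_ann = π/4 × (325² − 240²) = 37720 mm^2
On retraction the pressure acts on the annular area (bore minus rod).
F = P × A_ann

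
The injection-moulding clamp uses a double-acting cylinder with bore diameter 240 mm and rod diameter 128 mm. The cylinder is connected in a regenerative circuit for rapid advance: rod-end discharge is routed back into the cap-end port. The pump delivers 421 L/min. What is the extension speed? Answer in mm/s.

In regeneration the rod-end outflow joins the pump flow into the cap end, so the net volume the pump must supply per unit advance equals the rod cross-section area.
Rod cross-section A_rod = π/4 × (128 mm)² = 12870 mm^2
v = Q_pump / A_rod

v ≈ 545 mm/s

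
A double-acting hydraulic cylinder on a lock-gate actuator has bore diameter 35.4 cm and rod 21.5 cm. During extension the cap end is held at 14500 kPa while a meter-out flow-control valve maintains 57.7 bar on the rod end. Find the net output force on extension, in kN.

Cap-side area A_cap = π/4 × (35.4 cm)² = 984.2 cm^2
Rod-side annular area A_ann = π/4 × (35.4² − 21.5²) = 621.2 cm^2
Net thrust = P_cap·A_cap − P_rod·A_ann = 1427 kN − 358.4 kN

F ≈ 1070 kN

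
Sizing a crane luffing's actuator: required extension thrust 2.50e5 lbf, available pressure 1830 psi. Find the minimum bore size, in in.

Extension force acts on the full piston face: F = P × (π/4)D².
D = √(4F / (πP)) = √(4 × 2.50e5 lbf / (π × 1830 psi))

D ≈ 13.2 in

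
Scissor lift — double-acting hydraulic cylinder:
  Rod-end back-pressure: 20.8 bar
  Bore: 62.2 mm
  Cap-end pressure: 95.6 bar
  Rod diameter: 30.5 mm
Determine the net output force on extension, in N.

F ≈ 24200 N

Cap-side area A_cap = π/4 × (62.2 mm)² = 3039 mm^2
Rod-side annular area A_ann = π/4 × (62.2² − 30.5²) = 2308 mm^2
Net thrust = P_cap·A_cap − P_rod·A_ann = 29050 N − 4801 N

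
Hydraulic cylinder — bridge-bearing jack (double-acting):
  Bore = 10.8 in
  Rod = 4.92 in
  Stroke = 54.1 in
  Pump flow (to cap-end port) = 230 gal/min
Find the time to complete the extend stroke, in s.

t ≈ 5.60 s

Cap-side area A_cap = π/4 × (10.8 in)² = 91.61 in^2
Swept volume V = A × L; t = V / Q = A·L / Q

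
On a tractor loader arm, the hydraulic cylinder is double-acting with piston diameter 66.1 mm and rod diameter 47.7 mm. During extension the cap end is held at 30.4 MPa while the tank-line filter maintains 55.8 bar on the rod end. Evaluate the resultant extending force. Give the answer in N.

F ≈ 95100 N

Cap-side area A_cap = π/4 × (66.1 mm)² = 3432 mm^2
Rod-side annular area A_ann = π/4 × (66.1² − 47.7²) = 1645 mm^2
Net thrust = P_cap·A_cap − P_rod·A_ann = 1.043e5 N − 9177 N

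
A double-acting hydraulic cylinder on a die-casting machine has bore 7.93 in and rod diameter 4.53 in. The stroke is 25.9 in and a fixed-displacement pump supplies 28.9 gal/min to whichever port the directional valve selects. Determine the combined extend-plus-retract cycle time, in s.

Cap-side area A_cap = π/4 × (7.93 in)² = 49.39 in^2
Rod-side annular area A_ann = π/4 × (7.93² − 4.53²) = 33.27 in^2
t_ext = A_cap·L/Q = 11.50 s
t_ret = A_ann·L/Q = 7.745 s
t_cycle = t_ext + t_ret

t ≈ 19.2 s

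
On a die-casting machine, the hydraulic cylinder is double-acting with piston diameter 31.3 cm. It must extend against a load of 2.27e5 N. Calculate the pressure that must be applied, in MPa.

P ≈ 2.95 MPa

Cap-side area A_cap = π/4 × (31.3 cm)² = 769.4 cm^2
P = F / A = 2.27e5 N / A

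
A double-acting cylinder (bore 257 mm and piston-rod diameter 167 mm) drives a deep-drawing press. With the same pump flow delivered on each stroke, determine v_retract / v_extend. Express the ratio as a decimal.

Cap-side area A_cap = π/4 × (257 mm)² = 51870 mm^2
Rod-side annular area A_ann = π/4 × (257² − 167²) = 29970 mm^2
For equal Q, v ∝ 1/A, so v_ret/v_ext = A_cap/A_ann.

v_ret/v_ext ≈ 1.73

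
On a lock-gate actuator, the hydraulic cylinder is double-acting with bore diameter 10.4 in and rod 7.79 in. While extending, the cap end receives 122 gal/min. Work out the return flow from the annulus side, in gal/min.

Cap-side area A_cap = π/4 × (10.4 in)² = 84.95 in^2
Rod-side annular area A_ann = π/4 × (10.4² − 7.79²) = 37.29 in^2
Piston speed v = Q_in/A_cap; rod-end outflow Q_out = v × A_ann = Q_in × A_ann/A_cap.

Q_out ≈ 53.6 gal/min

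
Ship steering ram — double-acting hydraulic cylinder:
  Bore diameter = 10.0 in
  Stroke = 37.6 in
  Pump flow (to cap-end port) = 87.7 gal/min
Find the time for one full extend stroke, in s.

Cap-side area A_cap = π/4 × (10.0 in)² = 78.54 in^2
Swept volume V = A × L; t = V / Q = A·L / Q

t ≈ 8.75 s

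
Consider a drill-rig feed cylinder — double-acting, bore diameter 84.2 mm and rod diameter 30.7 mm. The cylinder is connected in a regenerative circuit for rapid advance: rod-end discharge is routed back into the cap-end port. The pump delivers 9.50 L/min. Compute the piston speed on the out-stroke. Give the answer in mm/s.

In regeneration the rod-end outflow joins the pump flow into the cap end, so the net volume the pump must supply per unit advance equals the rod cross-section area.
Rod cross-section A_rod = π/4 × (30.7 mm)² = 740.2 mm^2
v = Q_pump / A_rod

v ≈ 214 mm/s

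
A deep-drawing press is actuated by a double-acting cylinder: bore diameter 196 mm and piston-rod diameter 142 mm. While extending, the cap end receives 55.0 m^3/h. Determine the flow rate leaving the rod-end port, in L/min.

Q_out ≈ 436 L/min

Cap-side area A_cap = π/4 × (196 mm)² = 30170 mm^2
Rod-side annular area A_ann = π/4 × (196² − 142²) = 14340 mm^2
Piston speed v = Q_in/A_cap; rod-end outflow Q_out = v × A_ann = Q_in × A_ann/A_cap.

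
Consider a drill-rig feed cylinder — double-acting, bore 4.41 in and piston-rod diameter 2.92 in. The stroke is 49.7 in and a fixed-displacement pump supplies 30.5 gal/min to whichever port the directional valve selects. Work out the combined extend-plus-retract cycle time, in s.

Cap-side area A_cap = π/4 × (4.41 in)² = 15.27 in^2
Rod-side annular area A_ann = π/4 × (4.41² − 2.92²) = 8.578 in^2
t_ext = A_cap·L/Q = 6.465 s
t_ret = A_ann·L/Q = 3.631 s
t_cycle = t_ext + t_ret

t ≈ 10.1 s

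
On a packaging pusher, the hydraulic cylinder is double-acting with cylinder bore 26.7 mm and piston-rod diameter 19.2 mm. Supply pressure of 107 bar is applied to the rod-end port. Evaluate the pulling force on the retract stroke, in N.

F ≈ 2890 N

Rod-side annular area A_ann = π/4 × (26.7² − 19.2²) = 270.4 mm^2
On retraction the pressure acts on the annular area (bore minus rod).
F = P × A_ann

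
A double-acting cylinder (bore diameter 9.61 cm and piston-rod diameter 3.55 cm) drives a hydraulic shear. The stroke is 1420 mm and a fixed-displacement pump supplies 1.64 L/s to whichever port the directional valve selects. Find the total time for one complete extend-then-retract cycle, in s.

t ≈ 11.7 s

Cap-side area A_cap = π/4 × (9.61 cm)² = 72.53 cm^2
Rod-side annular area A_ann = π/4 × (9.61² − 3.55²) = 62.64 cm^2
t_ext = A_cap·L/Q = 6.280 s
t_ret = A_ann·L/Q = 5.423 s
t_cycle = t_ext + t_ret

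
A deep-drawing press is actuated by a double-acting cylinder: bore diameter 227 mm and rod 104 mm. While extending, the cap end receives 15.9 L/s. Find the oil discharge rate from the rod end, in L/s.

Q_out ≈ 12.6 L/s

Cap-side area A_cap = π/4 × (227 mm)² = 40470 mm^2
Rod-side annular area A_ann = π/4 × (227² − 104²) = 31980 mm^2
Piston speed v = Q_in/A_cap; rod-end outflow Q_out = v × A_ann = Q_in × A_ann/A_cap.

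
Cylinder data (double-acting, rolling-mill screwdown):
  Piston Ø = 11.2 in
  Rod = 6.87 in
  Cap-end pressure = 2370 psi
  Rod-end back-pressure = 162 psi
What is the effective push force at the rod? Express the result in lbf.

F ≈ 2.24e5 lbf

Cap-side area A_cap = π/4 × (11.2 in)² = 98.52 in^2
Rod-side annular area A_ann = π/4 × (11.2² − 6.87²) = 61.45 in^2
Net thrust = P_cap·A_cap − P_rod·A_ann = 2.335e5 lbf − 9955 lbf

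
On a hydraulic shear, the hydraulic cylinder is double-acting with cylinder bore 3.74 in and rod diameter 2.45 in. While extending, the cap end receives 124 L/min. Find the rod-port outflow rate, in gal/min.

Cap-side area A_cap = π/4 × (3.74 in)² = 10.99 in^2
Rod-side annular area A_ann = π/4 × (3.74² − 2.45²) = 6.271 in^2
Piston speed v = Q_in/A_cap; rod-end outflow Q_out = v × A_ann = Q_in × A_ann/A_cap.

Q_out ≈ 18.7 gal/min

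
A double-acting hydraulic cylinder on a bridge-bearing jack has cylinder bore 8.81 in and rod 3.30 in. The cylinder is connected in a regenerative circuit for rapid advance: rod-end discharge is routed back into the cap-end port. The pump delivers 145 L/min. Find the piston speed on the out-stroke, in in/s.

v ≈ 17.2 in/s

In regeneration the rod-end outflow joins the pump flow into the cap end, so the net volume the pump must supply per unit advance equals the rod cross-section area.
Rod cross-section A_rod = π/4 × (3.30 in)² = 8.553 in^2
v = Q_pump / A_rod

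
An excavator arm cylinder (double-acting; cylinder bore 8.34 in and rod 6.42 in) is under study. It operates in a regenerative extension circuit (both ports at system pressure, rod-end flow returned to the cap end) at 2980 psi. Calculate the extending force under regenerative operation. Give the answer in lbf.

F ≈ 96500 lbf

With equal pressure on both faces, forces on the annular region cancel; the net push is pressure × rod cross-section.
Rod cross-section A_rod = π/4 × (6.42 in)² = 32.37 in^2
F = P × A_rod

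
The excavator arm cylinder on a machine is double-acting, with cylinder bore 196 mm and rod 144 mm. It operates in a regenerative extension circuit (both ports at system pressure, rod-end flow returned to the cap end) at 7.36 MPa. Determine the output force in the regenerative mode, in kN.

F ≈ 120 kN

With equal pressure on both faces, forces on the annular region cancel; the net push is pressure × rod cross-section.
Rod cross-section A_rod = π/4 × (144 mm)² = 16290 mm^2
F = P × A_rod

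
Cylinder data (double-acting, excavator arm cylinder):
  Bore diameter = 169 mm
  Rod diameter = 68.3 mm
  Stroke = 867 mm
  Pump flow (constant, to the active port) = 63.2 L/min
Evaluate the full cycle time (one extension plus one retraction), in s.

Cap-side area A_cap = π/4 × (169 mm)² = 22430 mm^2
Rod-side annular area A_ann = π/4 × (169² − 68.3²) = 18770 mm^2
t_ext = A_cap·L/Q = 18.46 s
t_ret = A_ann·L/Q = 15.45 s
t_cycle = t_ext + t_ret

t ≈ 33.9 s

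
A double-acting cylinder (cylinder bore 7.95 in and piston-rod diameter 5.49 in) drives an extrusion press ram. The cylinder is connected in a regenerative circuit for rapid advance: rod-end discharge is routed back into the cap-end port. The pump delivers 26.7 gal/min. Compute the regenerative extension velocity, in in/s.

v ≈ 4.34 in/s

In regeneration the rod-end outflow joins the pump flow into the cap end, so the net volume the pump must supply per unit advance equals the rod cross-section area.
Rod cross-section A_rod = π/4 × (5.49 in)² = 23.67 in^2
v = Q_pump / A_rod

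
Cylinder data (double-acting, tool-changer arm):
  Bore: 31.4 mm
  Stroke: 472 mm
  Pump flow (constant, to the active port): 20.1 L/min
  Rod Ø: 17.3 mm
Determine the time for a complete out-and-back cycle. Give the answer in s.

t ≈ 1.85 s

Cap-side area A_cap = π/4 × (31.4 mm)² = 774.4 mm^2
Rod-side annular area A_ann = π/4 × (31.4² − 17.3²) = 539.3 mm^2
t_ext = A_cap·L/Q = 1.091 s
t_ret = A_ann·L/Q = 0.7599 s
t_cycle = t_ext + t_ret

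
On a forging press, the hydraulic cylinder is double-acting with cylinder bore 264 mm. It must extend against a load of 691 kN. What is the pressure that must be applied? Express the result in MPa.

P ≈ 12.6 MPa

Cap-side area A_cap = π/4 × (264 mm)² = 54740 mm^2
P = F / A = 691 kN / A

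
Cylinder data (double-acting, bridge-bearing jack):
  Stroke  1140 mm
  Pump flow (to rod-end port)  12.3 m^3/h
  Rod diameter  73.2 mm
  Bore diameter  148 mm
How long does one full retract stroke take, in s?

t ≈ 4.34 s

Rod-side annular area A_ann = π/4 × (148² − 73.2²) = 13000 mm^2
Swept volume V = A × L; t = V / Q = A·L / Q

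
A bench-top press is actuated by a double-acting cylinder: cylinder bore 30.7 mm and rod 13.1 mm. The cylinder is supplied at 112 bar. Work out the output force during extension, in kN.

F ≈ 8.29 kN

Cap-side area A_cap = π/4 × (30.7 mm)² = 740.2 mm^2
F = P × A_cap = 112 bar × A_cap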